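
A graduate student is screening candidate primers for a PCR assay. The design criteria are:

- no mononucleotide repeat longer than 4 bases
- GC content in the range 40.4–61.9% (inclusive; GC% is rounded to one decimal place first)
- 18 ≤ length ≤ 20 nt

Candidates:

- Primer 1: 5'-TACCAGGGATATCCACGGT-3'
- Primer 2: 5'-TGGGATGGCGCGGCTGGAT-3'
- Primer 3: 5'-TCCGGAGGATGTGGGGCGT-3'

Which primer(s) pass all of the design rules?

Primer 1 only.

Primer 1 (19 nt, A=5 T=4 G=5 C=5): longest run = 3 ✓; GC 10/19 = 52.6% ✓; length 19 ✓ — passes.
Primer 2 (19 nt, A=2 T=4 G=10 C=3): longest run = 3 ✓; GC 13/19 = 68.4%, outside 40.4–61.9% ✗; length 19 ✓ — fails.
Primer 3 (19 nt, A=2 T=4 G=10 C=3): longest run = 4 ✓; GC 13/19 = 68.4%, outside 40.4–61.9% ✗; length 19 ✓ — fails.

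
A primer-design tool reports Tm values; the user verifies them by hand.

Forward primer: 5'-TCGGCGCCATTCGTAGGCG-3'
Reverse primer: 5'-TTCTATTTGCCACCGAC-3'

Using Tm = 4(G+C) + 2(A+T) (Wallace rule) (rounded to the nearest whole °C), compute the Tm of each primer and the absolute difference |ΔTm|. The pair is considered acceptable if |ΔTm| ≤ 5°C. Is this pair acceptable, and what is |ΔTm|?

|ΔTm| = 14°C; the pair is not acceptable.

Forward: A=2 T=4 G=7 C=6 → Tm = 2·6 + 4·13 = 64°C.
Reverse: A=3 T=6 G=2 C=6 → Tm = 2·9 + 4·8 = 50°C.
|ΔTm| = |64 − 50| = 14°C, > 5°C.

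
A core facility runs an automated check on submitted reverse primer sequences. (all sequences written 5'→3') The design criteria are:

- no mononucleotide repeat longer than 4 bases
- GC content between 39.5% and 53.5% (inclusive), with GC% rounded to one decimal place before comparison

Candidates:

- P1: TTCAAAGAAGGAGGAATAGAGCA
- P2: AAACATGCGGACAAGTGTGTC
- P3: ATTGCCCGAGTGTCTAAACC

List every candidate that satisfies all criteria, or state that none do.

P2 and P3.

P1 (23 nt, A=11 T=3 G=7 C=2): longest run = 3 ✓; GC 9/23 = 39.1%, outside 39.5–53.5% ✗ — fails.
P2 (21 nt, A=7 T=4 G=6 C=4): longest run = 3 ✓; GC 10/21 = 47.6% ✓ — passes.
P3 (20 nt, A=5 T=5 G=4 C=6): longest run = 3 ✓; GC 10/20 = 50.0% ✓ — passes.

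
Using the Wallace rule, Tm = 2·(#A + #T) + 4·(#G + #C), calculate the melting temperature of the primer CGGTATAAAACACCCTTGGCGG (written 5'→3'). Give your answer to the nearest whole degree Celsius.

Base counts: A=6, T=4, G=6, C=6 (length 22).
Tm = 2·(6+4) + 4·(6+6) = 2·10 + 4·12 = 20 + 48 = 68°C.

68°C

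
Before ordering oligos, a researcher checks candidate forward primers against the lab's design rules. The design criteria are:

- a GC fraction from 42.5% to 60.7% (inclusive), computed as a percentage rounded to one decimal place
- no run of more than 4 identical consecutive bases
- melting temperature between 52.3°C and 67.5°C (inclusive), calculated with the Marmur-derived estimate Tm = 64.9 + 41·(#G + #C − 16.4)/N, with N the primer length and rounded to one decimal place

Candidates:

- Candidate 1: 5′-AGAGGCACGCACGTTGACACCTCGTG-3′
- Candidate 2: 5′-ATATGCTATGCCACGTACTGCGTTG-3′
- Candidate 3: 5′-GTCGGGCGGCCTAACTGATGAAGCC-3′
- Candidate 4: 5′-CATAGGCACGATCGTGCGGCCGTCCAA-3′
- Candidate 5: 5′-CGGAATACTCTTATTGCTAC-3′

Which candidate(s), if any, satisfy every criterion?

Candidate 2 only.

Candidate 1 (26 nt, A=6 T=4 G=8 C=8): GC 16/26 = 61.5%, outside 42.5–60.7% ✗; longest run = 2 ✓; Tm = 64.9 + 41·(16 − 16.4)/26 = 64.3°C ✓ — fails.
Candidate 2 (25 nt, A=5 T=8 G=6 C=6): GC 12/25 = 48.0% ✓; longest run = 2 ✓; Tm = 64.9 + 41·(12 − 16.4)/25 = 57.7°C ✓ — passes.
Candidate 3 (25 nt, A=5 T=4 G=9 C=7): GC 16/25 = 64.0%, outside 42.5–60.7% ✗; longest run = 3 ✓; Tm = 64.9 + 41·(16 − 16.4)/25 = 64.2°C ✓ — fails.
Candidate 4 (27 nt, A=6 T=4 G=8 C=9): GC 17/27 = 63.0%, outside 42.5–60.7% ✗; longest run = 2 ✓; Tm = 64.9 + 41·(17 − 16.4)/27 = 65.8°C ✓ — fails.
Candidate 5 (20 nt, A=5 T=7 G=3 C=5): GC 8/20 = 40.0%, outside 42.5–60.7% ✗; longest run = 2 ✓; Tm = 64.9 + 41·(8 − 16.4)/20 = 47.7°C, outside 52.3–67.5°C ✗ — fails.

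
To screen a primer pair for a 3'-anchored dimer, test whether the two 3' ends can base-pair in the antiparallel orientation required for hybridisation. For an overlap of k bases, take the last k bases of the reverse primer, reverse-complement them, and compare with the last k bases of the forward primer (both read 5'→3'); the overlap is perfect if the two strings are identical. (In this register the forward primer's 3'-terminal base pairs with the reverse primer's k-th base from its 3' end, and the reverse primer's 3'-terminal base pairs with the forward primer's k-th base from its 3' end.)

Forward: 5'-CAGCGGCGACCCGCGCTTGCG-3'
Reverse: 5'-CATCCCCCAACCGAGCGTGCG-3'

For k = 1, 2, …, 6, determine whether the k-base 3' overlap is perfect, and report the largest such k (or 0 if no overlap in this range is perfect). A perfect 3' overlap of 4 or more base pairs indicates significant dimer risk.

Last 6 bases (5'→3') — forward …CTTGCG, reverse …CGTGCG.
Reverse complement of the reverse primer's last 6 bases: CGCACG; its first k bases are the reverse complement of the reverse primer's last k bases, so a perfect k-base overlap needs the forward primer's last k bases to equal them.
Comparing (forward last k vs required): k=1: G vs C ✗; k=2: CG vs CG ✓; k=3: GCG vs CGC ✗; k=4: TGCG vs CGCA ✗; k=5: TTGCG vs CGCAC ✗; k=6: CTTGCG vs CGCACG ✗.
Only k = 2 is perfect, so the longest perfect 3' overlap is 2.

Longest perfect overlap: 2 complementary base pairs; below the dimer-risk threshold (threshold 4).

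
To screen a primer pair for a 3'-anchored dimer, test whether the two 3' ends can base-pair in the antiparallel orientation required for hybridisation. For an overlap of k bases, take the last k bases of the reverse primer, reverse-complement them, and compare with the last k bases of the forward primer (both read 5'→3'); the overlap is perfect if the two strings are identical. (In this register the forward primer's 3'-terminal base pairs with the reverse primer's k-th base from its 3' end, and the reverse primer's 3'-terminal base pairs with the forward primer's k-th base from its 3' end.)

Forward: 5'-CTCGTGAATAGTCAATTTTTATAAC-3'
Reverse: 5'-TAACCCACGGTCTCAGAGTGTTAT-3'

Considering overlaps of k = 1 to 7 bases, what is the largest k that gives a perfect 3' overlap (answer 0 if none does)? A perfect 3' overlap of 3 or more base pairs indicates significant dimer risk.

Last 7 bases (5'→3') — forward …TTATAAC, reverse …GTGTTAT.
Reverse complement of the reverse primer's last 7 bases: ATAACAC; its first k bases are the reverse complement of the reverse primer's last k bases, so a perfect k-base overlap needs the forward primer's last k bases to equal them.
Comparing (forward last k vs required): k=1: C vs A ✗; k=2: AC vs AT ✗; k=3: AAC vs ATA ✗; k=4: TAAC vs ATAA ✗; k=5: ATAAC vs ATAAC ✓; k=6: TATAAC vs ATAACA ✗; k=7: TTATAAC vs ATAACAC ✗.
Only k = 5 is perfect, so the longest perfect 3' overlap is 5.

Longest perfect overlap: 5 complementary base pairs; significant dimer risk (threshold 3).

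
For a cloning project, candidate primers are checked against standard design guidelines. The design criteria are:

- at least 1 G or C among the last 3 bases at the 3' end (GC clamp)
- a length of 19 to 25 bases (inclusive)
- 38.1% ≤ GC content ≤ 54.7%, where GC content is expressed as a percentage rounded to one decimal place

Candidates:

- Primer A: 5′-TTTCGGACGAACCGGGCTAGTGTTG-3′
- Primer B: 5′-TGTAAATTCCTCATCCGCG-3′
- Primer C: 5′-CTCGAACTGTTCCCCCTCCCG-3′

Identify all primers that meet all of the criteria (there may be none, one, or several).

Primer B only.

Primer A (25 nt, A=4 T=7 G=9 C=5): 3' end TTG has 1 G/C ✓; length 25 ✓; GC 14/25 = 56.0%, outside 38.1–54.7% ✗ — fails.
Primer B (19 nt, A=4 T=6 G=3 C=6): 3' end GCG has 3 G/C ✓; length 19 ✓; GC 9/19 = 47.4% ✓ — passes.
Primer C (21 nt, A=2 T=5 G=3 C=11): 3' end CCG has 3 G/C ✓; length 21 ✓; GC 14/21 = 66.7%, outside 38.1–54.7% ✗ — fails.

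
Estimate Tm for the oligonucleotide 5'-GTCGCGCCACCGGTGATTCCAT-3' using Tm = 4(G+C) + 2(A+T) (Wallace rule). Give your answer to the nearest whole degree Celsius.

Base counts: A=3, T=5, G=6, C=8 (length 22).
Tm = 2·(3+5) + 4·(6+8) = 2·8 + 4·14 = 16 + 56 = 72°C.

72°C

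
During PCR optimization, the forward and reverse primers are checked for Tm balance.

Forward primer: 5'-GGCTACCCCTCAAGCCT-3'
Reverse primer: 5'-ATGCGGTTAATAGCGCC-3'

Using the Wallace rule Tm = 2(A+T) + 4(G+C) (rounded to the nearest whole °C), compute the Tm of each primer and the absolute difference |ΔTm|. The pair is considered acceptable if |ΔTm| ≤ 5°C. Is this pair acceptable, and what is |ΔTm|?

|ΔTm| = 4°C; the pair is acceptable.

Forward: A=3 T=3 G=3 C=8 → Tm = 2·6 + 4·11 = 56°C.
Reverse: A=4 T=4 G=5 C=4 → Tm = 2·8 + 4·9 = 52°C.
|ΔTm| = |56 − 52| = 4°C, ≤ 5°C.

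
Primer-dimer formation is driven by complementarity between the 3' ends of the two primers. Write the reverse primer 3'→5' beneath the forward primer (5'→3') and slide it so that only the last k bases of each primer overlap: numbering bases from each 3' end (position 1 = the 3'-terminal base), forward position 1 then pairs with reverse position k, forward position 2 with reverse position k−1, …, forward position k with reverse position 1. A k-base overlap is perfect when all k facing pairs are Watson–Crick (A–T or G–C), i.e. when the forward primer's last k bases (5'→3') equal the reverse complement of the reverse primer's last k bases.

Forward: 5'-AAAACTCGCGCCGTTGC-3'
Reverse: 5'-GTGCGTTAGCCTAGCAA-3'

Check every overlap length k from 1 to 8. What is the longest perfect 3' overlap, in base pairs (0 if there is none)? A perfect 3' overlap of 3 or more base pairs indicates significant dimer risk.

Last 8 bases (5'→3') — forward …GCCGTTGC, reverse …CCTAGCAA.
Reverse complement of the reverse primer's last 8 bases: TTGCTAGG; its first k bases are the reverse complement of the reverse primer's last k bases, so a perfect k-base overlap needs the forward primer's last k bases to equal them.
Comparing (forward last k vs required): k=1: C vs T ✗; k=2: GC vs TT ✗; k=3: TGC vs TTG ✗; k=4: TTGC vs TTGC ✓; k=5: GTTGC vs TTGCT ✗; k=6: CGTTGC vs TTGCTA ✗; k=7: CCGTTGC vs TTGCTAG ✗; k=8: GCCGTTGC vs TTGCTAGG ✗.
Only k = 4 is perfect, so the longest perfect 3' overlap is 4.

Longest perfect overlap: 4 complementary base pairs; significant dimer risk (threshold 3).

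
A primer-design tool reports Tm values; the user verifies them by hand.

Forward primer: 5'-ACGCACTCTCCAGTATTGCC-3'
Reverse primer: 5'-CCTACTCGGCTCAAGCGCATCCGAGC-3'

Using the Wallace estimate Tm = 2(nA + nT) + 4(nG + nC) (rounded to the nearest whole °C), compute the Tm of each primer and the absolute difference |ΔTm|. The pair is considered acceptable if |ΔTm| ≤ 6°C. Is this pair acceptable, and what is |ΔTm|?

Forward: A=4 T=5 G=3 C=8 → Tm = 2·9 + 4·11 = 62°C.
Reverse: A=5 T=4 G=6 C=11 → Tm = 2·9 + 4·17 = 86°C.
|ΔTm| = |62 − 86| = 24°C, > 6°C.

|ΔTm| = 24°C; the pair is not acceptable.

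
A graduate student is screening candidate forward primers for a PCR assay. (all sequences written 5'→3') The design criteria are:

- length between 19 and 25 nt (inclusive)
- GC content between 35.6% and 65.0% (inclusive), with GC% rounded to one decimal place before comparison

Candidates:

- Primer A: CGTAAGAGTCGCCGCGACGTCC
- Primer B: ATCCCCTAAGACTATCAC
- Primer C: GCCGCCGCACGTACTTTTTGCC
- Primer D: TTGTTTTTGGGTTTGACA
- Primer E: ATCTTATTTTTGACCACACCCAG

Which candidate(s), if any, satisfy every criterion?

Primer C and Primer E.

Primer A (22 nt, A=4 T=3 G=7 C=8): length 22 ✓; GC 15/22 = 68.2%, outside 35.6–65.0% ✗ — fails.
Primer B (18 nt, A=6 T=4 G=1 C=7): length 18, outside 19–25 ✗; GC 8/18 = 44.4% ✓ — fails.
Primer C (22 nt, A=2 T=6 G=5 C=9): length 22 ✓; GC 14/22 = 63.6% ✓ — passes.
Primer D (18 nt, A=2 T=10 G=5 C=1): length 18, outside 19–25 ✗; GC 6/18 = 33.3%, outside 35.6–65.0% ✗ — fails.
Primer E (23 nt, A=6 T=8 G=2 C=7): length 23 ✓; GC 9/23 = 39.1% ✓ — passes.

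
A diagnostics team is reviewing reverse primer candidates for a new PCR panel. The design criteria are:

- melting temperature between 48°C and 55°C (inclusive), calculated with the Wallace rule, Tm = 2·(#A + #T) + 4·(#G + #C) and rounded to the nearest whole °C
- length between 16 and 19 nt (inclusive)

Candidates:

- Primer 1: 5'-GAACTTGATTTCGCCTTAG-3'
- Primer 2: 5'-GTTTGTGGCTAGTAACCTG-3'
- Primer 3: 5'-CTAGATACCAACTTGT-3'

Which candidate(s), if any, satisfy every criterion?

Primer 1 only.

Primer 1 (19 nt, A=4 T=7 G=4 C=4): Tm = 2·11 + 4·8 = 54°C ✓; length 19 ✓ — passes.
Primer 2 (19 nt, A=3 T=7 G=6 C=3): Tm = 2·10 + 4·9 = 56°C, outside 48–55°C ✗; length 19 ✓ — fails.
Primer 3 (16 nt, A=5 T=5 G=2 C=4): Tm = 2·10 + 4·6 = 44°C, outside 48–55°C ✗; length 16 ✓ — fails.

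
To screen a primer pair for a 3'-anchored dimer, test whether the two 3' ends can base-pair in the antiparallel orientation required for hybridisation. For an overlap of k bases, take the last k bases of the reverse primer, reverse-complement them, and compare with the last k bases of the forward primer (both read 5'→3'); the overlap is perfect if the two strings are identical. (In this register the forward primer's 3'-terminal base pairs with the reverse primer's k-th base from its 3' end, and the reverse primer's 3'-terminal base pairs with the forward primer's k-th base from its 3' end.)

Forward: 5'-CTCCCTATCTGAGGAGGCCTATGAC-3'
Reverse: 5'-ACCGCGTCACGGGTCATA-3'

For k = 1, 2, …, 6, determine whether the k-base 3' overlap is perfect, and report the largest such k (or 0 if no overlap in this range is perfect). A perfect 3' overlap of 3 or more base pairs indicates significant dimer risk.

Last 6 bases (5'→3') — forward …TATGAC, reverse …GTCATA.
Reverse complement of the reverse primer's last 6 bases: TATGAC; its first k bases are the reverse complement of the reverse primer's last k bases, so a perfect k-base overlap needs the forward primer's last k bases to equal them.
Comparing (forward last k vs required): k=1: C vs T ✗; k=2: AC vs TA ✗; k=3: GAC vs TAT ✗; k=4: TGAC vs TATG ✗; k=5: ATGAC vs TATGA ✗; k=6: TATGAC vs TATGAC ✓.
Only k = 6 is perfect, so the longest perfect 3' overlap is 6.

Longest perfect overlap: 6 complementary base pairs; significant dimer risk (threshold 3).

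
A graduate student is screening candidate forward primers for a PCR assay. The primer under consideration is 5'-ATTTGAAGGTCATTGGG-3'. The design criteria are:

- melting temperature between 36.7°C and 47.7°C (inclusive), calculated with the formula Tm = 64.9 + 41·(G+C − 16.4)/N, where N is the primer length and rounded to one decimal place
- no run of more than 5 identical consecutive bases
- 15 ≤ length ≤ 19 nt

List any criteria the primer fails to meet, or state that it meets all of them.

Base counts: A=4, T=6, G=6, C=1 (length 17).
Tm: Tm = 64.9 + 41·(7 − 16.4)/17 = 42.2°C ✓
homopolymer run: longest run = 3 ✓
length: length 17 ✓

Meets all criteria.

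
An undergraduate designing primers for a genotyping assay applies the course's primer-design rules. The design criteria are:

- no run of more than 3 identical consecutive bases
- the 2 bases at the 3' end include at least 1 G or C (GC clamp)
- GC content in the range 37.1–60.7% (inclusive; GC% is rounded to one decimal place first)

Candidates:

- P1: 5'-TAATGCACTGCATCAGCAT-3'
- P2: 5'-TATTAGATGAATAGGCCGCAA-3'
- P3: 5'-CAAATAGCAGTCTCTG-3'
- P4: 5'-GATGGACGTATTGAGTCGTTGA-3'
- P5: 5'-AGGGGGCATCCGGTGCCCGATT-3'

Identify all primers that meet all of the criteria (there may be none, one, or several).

P3 and P4.

P1 (19 nt, A=6 T=5 G=3 C=5): longest run = 2 ✓; 3' end AT has 0 G/C, need ≥1 ✗; GC 8/19 = 42.1% ✓ — fails.
P2 (21 nt, A=8 T=5 G=5 C=3): longest run = 2 ✓; 3' end AA has 0 G/C, need ≥1 ✗; GC 8/21 = 38.1% ✓ — fails.
P3 (16 nt, A=5 T=4 G=3 C=4): longest run = 3 ✓; 3' end TG has 1 G/C ✓; GC 7/16 = 43.8% ✓ — passes.
P4 (22 nt, A=5 T=7 G=8 C=2): longest run = 2 ✓; 3' end GA has 1 G/C ✓; GC 10/22 = 45.5% ✓ — passes.
P5 (22 nt, A=3 T=4 G=9 C=6): longest run = 5, exceeds 3 ✗; 3' end TT has 0 G/C, need ≥1 ✗; GC 15/22 = 68.2%, outside 37.1–60.7% ✗ — fails.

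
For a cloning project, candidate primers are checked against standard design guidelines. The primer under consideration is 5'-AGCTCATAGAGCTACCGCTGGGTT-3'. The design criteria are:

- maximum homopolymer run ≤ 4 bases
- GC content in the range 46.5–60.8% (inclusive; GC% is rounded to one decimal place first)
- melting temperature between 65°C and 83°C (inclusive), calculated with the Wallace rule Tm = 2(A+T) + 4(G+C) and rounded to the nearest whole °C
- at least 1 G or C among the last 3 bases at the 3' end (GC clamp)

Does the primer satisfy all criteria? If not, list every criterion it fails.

Meets all criteria.

Base counts: A=5, T=6, G=7, C=6 (length 24).
homopolymer run: longest run = 3 ✓
GC content: GC 13/24 = 54.2% ✓
Tm: Tm = 2·11 + 4·13 = 74°C ✓
GC clamp: 3' end GTT has 1 G/C ✓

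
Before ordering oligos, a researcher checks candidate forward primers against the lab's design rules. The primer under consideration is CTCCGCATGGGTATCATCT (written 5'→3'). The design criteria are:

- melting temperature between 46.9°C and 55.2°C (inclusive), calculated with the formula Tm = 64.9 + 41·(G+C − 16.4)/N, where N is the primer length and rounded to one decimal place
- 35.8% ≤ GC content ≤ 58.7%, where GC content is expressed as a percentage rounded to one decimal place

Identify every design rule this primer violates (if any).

Base counts: A=3, T=6, G=4, C=6 (length 19).
Tm: Tm = 64.9 + 41·(10 − 16.4)/19 = 51.1°C ✓
GC content: GC 10/19 = 52.6% ✓

Meets all criteria.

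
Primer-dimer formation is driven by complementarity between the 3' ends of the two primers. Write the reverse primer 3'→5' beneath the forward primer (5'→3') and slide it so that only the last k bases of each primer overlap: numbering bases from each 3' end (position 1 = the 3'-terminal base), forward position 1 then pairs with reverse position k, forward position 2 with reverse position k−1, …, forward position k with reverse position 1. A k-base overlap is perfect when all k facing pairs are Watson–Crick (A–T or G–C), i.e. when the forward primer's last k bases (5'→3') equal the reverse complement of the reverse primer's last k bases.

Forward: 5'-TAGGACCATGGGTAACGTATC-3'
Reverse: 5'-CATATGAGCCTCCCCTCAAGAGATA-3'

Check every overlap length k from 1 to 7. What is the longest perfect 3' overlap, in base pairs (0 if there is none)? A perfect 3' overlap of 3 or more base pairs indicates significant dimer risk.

Last 7 bases (5'→3') — forward …ACGTATC, reverse …AGAGATA.
Reverse complement of the reverse primer's last 7 bases: TATCTCT; its first k bases are the reverse complement of the reverse primer's last k bases, so a perfect k-base overlap needs the forward primer's last k bases to equal them.
Comparing (forward last k vs required): k=1: C vs T ✗; k=2: TC vs TA ✗; k=3: ATC vs TAT ✗; k=4: TATC vs TATC ✓; k=5: GTATC vs TATCT ✗; k=6: CGTATC vs TATCTC ✗; k=7: ACGTATC vs TATCTCT ✗.
Only k = 4 is perfect, so the longest perfect 3' overlap is 4.

Longest perfect overlap: 4 complementary base pairs; significant dimer risk (threshold 3).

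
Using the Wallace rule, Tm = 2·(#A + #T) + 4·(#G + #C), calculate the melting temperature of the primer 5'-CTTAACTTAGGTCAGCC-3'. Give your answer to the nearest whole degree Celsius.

Base counts: A=4, T=5, G=3, C=5 (length 17).
Tm = 2·(4+5) + 4·(3+5) = 2·9 + 4·8 = 18 + 32 = 50°C.

50°C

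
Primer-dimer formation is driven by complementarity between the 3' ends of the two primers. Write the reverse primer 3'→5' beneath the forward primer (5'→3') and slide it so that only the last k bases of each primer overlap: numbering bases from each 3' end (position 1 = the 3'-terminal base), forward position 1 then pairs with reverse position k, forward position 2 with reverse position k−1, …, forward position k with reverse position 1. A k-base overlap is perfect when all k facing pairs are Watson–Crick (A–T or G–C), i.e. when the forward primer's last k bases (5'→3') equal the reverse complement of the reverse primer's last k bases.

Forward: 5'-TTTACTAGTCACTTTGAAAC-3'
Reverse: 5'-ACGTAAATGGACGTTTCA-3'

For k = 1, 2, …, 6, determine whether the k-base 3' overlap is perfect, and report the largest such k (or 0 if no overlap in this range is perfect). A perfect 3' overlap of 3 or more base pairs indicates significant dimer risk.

Longest perfect overlap: 6 complementary base pairs; significant dimer risk (threshold 3).

Last 6 bases (5'→3') — forward …TGAAAC, reverse …GTTTCA.
Reverse complement of the reverse primer's last 6 bases: TGAAAC; its first k bases are the reverse complement of the reverse primer's last k bases, so a perfect k-base overlap needs the forward primer's last k bases to equal them.
Comparing (forward last k vs required): k=1: C vs T ✗; k=2: AC vs TG ✗; k=3: AAC vs TGA ✗; k=4: AAAC vs TGAA ✗; k=5: GAAAC vs TGAAA ✗; k=6: TGAAAC vs TGAAAC ✓.
Only k = 6 is perfect, so the longest perfect 3' overlap is 6.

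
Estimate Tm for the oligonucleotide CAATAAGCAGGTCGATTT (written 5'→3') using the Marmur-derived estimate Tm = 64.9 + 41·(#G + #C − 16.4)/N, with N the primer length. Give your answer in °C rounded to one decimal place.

Base counts: A=6, T=5, G=4, C=3; G+C = 7, N = 18.
Tm = 64.9 + 41·(7 − 16.4)/18 = 64.9 + -385.40/18 = 43.5°C.

43.5°C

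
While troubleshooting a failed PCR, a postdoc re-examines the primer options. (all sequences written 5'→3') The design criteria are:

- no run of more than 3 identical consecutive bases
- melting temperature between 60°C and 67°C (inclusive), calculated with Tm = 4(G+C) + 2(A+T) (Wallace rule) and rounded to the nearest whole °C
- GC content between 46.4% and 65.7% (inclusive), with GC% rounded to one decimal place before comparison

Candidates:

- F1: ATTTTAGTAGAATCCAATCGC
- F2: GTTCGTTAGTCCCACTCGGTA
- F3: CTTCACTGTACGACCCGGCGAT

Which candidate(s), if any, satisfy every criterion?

F1 (21 nt, A=7 T=7 G=3 C=4): longest run = 4, exceeds 3 ✗; Tm = 2·14 + 4·7 = 56°C, outside 60–67°C ✗; GC 7/21 = 33.3%, outside 46.4–65.7% ✗ — fails.
F2 (21 nt, A=3 T=7 G=5 C=6): longest run = 3 ✓; Tm = 2·10 + 4·11 = 64°C ✓; GC 11/21 = 52.4% ✓ — passes.
F3 (22 nt, A=4 T=5 G=5 C=8): longest run = 3 ✓; Tm = 2·9 + 4·13 = 70°C, outside 60–67°C ✗; GC 13/22 = 59.1% ✓ — fails.

F2 only.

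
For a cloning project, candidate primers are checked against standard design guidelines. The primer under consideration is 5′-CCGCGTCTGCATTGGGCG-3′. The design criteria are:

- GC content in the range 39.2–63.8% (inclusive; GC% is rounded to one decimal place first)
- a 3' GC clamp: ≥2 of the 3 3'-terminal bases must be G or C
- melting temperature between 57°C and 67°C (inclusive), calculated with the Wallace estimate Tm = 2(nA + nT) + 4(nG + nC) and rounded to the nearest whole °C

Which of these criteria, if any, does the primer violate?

Base counts: A=1, T=4, G=7, C=6 (length 18).
GC content: GC 13/18 = 72.2%, outside 39.2–63.8% ✗
GC clamp: 3' end GCG has 3 G/C ✓
Tm: Tm = 2·5 + 4·13 = 62°C ✓

Fails: GC content.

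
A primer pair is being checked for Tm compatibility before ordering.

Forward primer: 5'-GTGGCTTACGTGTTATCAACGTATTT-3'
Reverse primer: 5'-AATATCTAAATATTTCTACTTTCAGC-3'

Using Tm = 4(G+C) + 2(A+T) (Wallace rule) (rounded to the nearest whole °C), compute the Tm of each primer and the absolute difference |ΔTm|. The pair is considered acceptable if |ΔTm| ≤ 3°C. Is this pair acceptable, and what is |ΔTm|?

|ΔTm| = 8°C; the pair is not acceptable.

Forward: A=5 T=11 G=6 C=4 → Tm = 2·16 + 4·10 = 72°C.
Reverse: A=9 T=11 G=1 C=5 → Tm = 2·20 + 4·6 = 64°C.
|ΔTm| = |72 − 64| = 8°C, > 3°C.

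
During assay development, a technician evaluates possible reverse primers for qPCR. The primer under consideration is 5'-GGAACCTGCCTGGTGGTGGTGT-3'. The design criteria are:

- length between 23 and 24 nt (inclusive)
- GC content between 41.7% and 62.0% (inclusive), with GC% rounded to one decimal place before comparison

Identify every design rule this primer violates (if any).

Fails: length, GC content.

Base counts: A=2, T=6, G=10, C=4 (length 22).
length: length 22, outside 23–24 ✗
GC content: GC 14/22 = 63.6%, outside 41.7–62.0% ✗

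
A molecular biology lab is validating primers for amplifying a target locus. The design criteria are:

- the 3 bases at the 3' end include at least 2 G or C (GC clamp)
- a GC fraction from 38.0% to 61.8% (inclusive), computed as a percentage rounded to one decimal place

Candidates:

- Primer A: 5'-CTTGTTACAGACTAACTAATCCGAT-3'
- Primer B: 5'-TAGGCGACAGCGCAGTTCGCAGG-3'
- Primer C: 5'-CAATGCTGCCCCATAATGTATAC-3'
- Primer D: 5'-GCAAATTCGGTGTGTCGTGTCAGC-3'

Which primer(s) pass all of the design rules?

Primer A (25 nt, A=8 T=8 G=3 C=6): 3' end GAT has 1 G/C, need ≥2 ✗; GC 9/25 = 36.0%, outside 38.0–61.8% ✗ — fails.
Primer B (23 nt, A=5 T=3 G=9 C=6): 3' end AGG has 2 G/C ✓; GC 15/23 = 65.2%, outside 38.0–61.8% ✗ — fails.
Primer C (23 nt, A=7 T=6 G=3 C=7): 3' end TAC has 1 G/C, need ≥2 ✗; GC 10/23 = 43.5% ✓ — fails.
Primer D (24 nt, A=4 T=7 G=8 C=5): 3' end AGC has 2 G/C ✓; GC 13/24 = 54.2% ✓ — passes.

Primer D only.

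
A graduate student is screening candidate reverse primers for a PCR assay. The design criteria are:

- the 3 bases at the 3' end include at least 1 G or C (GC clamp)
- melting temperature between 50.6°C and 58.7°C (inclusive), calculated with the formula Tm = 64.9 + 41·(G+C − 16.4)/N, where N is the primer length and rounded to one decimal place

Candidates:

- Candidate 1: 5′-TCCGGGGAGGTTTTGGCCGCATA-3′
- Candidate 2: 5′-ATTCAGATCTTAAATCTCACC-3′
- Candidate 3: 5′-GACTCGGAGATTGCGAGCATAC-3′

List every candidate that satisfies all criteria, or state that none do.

Candidate 1 (23 nt, A=3 T=6 G=9 C=5): 3' end ATA has 0 G/C, need ≥1 ✗; Tm = 64.9 + 41·(14 − 16.4)/23 = 60.6°C, outside 50.6–58.7°C ✗ — fails.
Candidate 2 (21 nt, A=7 T=7 G=1 C=6): 3' end ACC has 2 G/C ✓; Tm = 64.9 + 41·(7 − 16.4)/21 = 46.5°C, outside 50.6–58.7°C ✗ — fails.
Candidate 3 (22 nt, A=6 T=4 G=7 C=5): 3' end TAC has 1 G/C ✓; Tm = 64.9 + 41·(12 − 16.4)/22 = 56.7°C ✓ — passes.

Candidate 3 only.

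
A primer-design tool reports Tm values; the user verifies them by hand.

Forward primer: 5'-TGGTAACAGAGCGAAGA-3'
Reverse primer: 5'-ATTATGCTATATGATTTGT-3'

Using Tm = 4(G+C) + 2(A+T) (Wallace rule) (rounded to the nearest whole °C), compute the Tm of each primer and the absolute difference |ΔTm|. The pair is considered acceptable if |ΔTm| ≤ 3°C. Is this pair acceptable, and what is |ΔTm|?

|ΔTm| = 4°C; the pair is not acceptable.

Forward: A=7 T=2 G=6 C=2 → Tm = 2·9 + 4·8 = 50°C.
Reverse: A=5 T=10 G=3 C=1 → Tm = 2·15 + 4·4 = 46°C.
|ΔTm| = |50 − 46| = 4°C, > 3°C.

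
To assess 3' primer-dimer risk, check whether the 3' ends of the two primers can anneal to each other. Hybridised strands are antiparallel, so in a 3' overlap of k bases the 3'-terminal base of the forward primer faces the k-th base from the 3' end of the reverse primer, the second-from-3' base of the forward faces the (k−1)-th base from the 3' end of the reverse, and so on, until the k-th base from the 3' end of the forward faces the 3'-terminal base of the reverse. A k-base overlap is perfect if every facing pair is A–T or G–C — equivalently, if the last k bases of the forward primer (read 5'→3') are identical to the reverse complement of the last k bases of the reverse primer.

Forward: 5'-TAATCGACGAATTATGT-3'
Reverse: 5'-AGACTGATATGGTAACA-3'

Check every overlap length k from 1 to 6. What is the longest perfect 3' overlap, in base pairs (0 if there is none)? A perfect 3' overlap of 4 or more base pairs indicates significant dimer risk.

Longest perfect overlap: 3 complementary base pairs; below the dimer-risk threshold (threshold 4).

Last 6 bases (5'→3') — forward …TTATGT, reverse …GTAACA.
Reverse complement of the reverse primer's last 6 bases: TGTTAC; its first k bases are the reverse complement of the reverse primer's last k bases, so a perfect k-base overlap needs the forward primer's last k bases to equal them.
Comparing (forward last k vs required): k=1: T vs T ✓; k=2: GT vs TG ✗; k=3: TGT vs TGT ✓; k=4: ATGT vs TGTT ✗; k=5: TATGT vs TGTTA ✗; k=6: TTATGT vs TGTTAC ✗.
Perfect overlaps at k = 1, 3; the largest is 3.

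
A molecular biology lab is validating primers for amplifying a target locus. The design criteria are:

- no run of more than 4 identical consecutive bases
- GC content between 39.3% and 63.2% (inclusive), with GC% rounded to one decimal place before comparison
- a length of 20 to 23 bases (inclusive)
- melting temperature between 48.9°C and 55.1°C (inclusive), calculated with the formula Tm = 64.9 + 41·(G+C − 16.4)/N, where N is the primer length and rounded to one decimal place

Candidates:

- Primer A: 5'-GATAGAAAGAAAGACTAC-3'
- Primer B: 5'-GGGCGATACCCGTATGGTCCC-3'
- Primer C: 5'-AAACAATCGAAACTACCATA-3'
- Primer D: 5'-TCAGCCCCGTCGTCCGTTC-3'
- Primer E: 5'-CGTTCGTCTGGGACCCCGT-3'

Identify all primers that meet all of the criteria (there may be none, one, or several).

Primer A (18 nt, A=10 T=2 G=4 C=2): longest run = 3 ✓; GC 6/18 = 33.3%, outside 39.3–63.2% ✗; length 18, outside 20–23 ✗; Tm = 64.9 + 41·(6 − 16.4)/18 = 41.2°C, outside 48.9–55.1°C ✗ — fails.
Primer B (21 nt, A=3 T=4 G=7 C=7): longest run = 3 ✓; GC 14/21 = 66.7%, outside 39.3–63.2% ✗; length 21 ✓; Tm = 64.9 + 41·(14 − 16.4)/21 = 60.2°C, outside 48.9–55.1°C ✗ — fails.
Primer C (20 nt, A=11 T=3 G=1 C=5): longest run = 3 ✓; GC 6/20 = 30.0%, outside 39.3–63.2% ✗; length 20 ✓; Tm = 64.9 + 41·(6 − 16.4)/20 = 43.6°C, outside 48.9–55.1°C ✗ — fails.
Primer D (19 nt, A=1 T=5 G=4 C=9): longest run = 4 ✓; GC 13/19 = 68.4%, outside 39.3–63.2% ✗; length 19, outside 20–23 ✗; Tm = 64.9 + 41·(13 − 16.4)/19 = 57.6°C, outside 48.9–55.1°C ✗ — fails.
Primer E (19 nt, A=1 T=5 G=6 C=7): longest run = 4 ✓; GC 13/19 = 68.4%, outside 39.3–63.2% ✗; length 19, outside 20–23 ✗; Tm = 64.9 + 41·(13 − 16.4)/19 = 57.6°C, outside 48.9–55.1°C ✗ — fails.

None of the candidates satisfy all criteria.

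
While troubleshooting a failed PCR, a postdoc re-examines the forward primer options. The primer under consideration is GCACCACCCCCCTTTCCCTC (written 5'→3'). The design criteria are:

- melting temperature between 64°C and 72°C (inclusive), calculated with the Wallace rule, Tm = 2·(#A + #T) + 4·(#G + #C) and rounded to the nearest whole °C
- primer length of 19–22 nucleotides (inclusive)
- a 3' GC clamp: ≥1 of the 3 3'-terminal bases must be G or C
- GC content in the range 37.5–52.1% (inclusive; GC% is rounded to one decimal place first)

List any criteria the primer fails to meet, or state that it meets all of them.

Fails: GC content.

Base counts: A=2, T=4, G=1, C=13 (length 20).
Tm: Tm = 2·6 + 4·14 = 68°C ✓
length: length 20 ✓
GC clamp: 3' end CTC has 2 G/C ✓
GC content: GC 14/20 = 70.0%, outside 37.5–52.1% ✗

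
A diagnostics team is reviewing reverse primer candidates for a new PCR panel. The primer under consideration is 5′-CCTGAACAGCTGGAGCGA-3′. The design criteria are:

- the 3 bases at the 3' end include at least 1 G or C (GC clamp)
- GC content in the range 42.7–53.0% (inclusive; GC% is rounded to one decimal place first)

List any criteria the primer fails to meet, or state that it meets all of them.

Fails: GC content.

Base counts: A=5, T=2, G=6, C=5 (length 18).
GC clamp: 3' end CGA has 2 G/C ✓
GC content: GC 11/18 = 61.1%, outside 42.7–53.0% ✗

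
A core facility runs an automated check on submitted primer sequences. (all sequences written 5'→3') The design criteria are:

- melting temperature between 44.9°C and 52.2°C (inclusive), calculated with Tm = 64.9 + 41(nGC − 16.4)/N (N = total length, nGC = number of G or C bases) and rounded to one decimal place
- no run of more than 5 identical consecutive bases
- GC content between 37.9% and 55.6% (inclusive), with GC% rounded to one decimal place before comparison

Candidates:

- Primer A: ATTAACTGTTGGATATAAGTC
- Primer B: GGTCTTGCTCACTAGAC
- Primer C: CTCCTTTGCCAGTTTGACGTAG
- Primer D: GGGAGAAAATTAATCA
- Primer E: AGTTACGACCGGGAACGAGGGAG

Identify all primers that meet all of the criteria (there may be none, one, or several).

Primer B only.

Primer A (21 nt, A=7 T=8 G=4 C=2): Tm = 64.9 + 41·(6 − 16.4)/21 = 44.6°C, outside 44.9–52.2°C ✗; longest run = 2 ✓; GC 6/21 = 28.6%, outside 37.9–55.6% ✗ — fails.
Primer B (17 nt, A=3 T=5 G=4 C=5): Tm = 64.9 + 41·(9 − 16.4)/17 = 47.1°C ✓; longest run = 2 ✓; GC 9/17 = 52.9% ✓ — passes.
Primer C (22 nt, A=3 T=8 G=5 C=6): Tm = 64.9 + 41·(11 − 16.4)/22 = 54.8°C, outside 44.9–52.2°C ✗; longest run = 3 ✓; GC 11/22 = 50.0% ✓ — fails.
Primer D (16 nt, A=8 T=3 G=4 C=1): Tm = 64.9 + 41·(5 − 16.4)/16 = 35.7°C, outside 44.9–52.2°C ✗; longest run = 4 ✓; GC 5/16 = 31.3%, outside 37.9–55.6% ✗ — fails.
Primer E (23 nt, A=7 T=2 G=10 C=4): Tm = 64.9 + 41·(14 − 16.4)/23 = 60.6°C, outside 44.9–52.2°C ✗; longest run = 3 ✓; GC 14/23 = 60.9%, outside 37.9–55.6% ✗ — fails.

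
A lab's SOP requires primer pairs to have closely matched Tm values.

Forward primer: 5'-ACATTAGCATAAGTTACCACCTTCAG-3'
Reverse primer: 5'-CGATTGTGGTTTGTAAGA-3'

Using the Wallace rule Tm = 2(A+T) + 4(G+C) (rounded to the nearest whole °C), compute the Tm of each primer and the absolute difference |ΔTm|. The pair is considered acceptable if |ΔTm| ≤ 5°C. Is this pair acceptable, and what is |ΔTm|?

|ΔTm| = 22°C; the pair is not acceptable.

Forward: A=9 T=7 G=3 C=7 → Tm = 2·16 + 4·10 = 72°C.
Reverse: A=4 T=7 G=6 C=1 → Tm = 2·11 + 4·7 = 50°C.
|ΔTm| = |72 − 50| = 22°C, > 5°C.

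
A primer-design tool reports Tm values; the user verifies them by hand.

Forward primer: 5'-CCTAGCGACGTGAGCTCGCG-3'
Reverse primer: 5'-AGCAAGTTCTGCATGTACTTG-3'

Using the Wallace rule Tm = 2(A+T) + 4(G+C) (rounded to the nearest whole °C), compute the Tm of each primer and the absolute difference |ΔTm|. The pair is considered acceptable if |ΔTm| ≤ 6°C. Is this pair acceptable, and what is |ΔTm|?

Forward: A=3 T=3 G=7 C=7 → Tm = 2·6 + 4·14 = 68°C.
Reverse: A=5 T=7 G=5 C=4 → Tm = 2·12 + 4·9 = 60°C.
|ΔTm| = |68 − 60| = 8°C, > 6°C.

|ΔTm| = 8°C; the pair is not acceptable.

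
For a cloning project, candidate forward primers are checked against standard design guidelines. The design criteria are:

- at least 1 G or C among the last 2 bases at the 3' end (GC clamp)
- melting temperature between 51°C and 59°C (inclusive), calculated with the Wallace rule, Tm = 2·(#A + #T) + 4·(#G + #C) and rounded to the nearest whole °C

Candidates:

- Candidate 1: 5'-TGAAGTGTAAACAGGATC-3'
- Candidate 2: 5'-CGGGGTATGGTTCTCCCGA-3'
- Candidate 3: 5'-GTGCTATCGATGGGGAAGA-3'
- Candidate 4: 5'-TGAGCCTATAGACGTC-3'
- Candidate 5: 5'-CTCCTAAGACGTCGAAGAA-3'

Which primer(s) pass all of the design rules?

Candidate 3 only.

Candidate 1 (18 nt, A=7 T=4 G=5 C=2): 3' end TC has 1 G/C ✓; Tm = 2·11 + 4·7 = 50°C, outside 51–59°C ✗ — fails.
Candidate 2 (19 nt, A=2 T=5 G=7 C=5): 3' end GA has 1 G/C ✓; Tm = 2·7 + 4·12 = 62°C, outside 51–59°C ✗ — fails.
Candidate 3 (19 nt, A=5 T=4 G=8 C=2): 3' end GA has 1 G/C ✓; Tm = 2·9 + 4·10 = 58°C ✓ — passes.
Candidate 4 (16 nt, A=4 T=4 G=4 C=4): 3' end TC has 1 G/C ✓; Tm = 2·8 + 4·8 = 48°C, outside 51–59°C ✗ — fails.
Candidate 5 (19 nt, A=7 T=3 G=4 C=5): 3' end AA has 0 G/C, need ≥1 ✗; Tm = 2·10 + 4·9 = 56°C ✓ — fails.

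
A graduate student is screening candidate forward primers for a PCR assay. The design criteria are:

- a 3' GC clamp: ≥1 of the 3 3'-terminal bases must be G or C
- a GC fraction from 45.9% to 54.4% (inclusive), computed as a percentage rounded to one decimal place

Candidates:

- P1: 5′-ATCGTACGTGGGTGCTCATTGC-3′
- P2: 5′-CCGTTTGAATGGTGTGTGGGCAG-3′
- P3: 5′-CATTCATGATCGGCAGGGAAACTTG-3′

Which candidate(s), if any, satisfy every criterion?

P1 (22 nt, A=3 T=7 G=7 C=5): 3' end TGC has 2 G/C ✓; GC 12/22 = 54.5%, outside 45.9–54.4% ✗ — fails.
P2 (23 nt, A=3 T=7 G=10 C=3): 3' end CAG has 2 G/C ✓; GC 13/23 = 56.5%, outside 45.9–54.4% ✗ — fails.
P3 (25 nt, A=7 T=6 G=7 C=5): 3' end TTG has 1 G/C ✓; GC 12/25 = 48.0% ✓ — passes.

P3 only.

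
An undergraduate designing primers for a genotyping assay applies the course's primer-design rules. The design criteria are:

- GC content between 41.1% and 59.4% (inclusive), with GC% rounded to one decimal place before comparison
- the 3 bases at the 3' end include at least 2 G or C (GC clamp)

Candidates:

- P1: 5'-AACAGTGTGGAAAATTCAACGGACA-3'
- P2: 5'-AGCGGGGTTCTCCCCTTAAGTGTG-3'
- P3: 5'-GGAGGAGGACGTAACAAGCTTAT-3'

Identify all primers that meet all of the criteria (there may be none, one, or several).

P1 (25 nt, A=11 T=4 G=6 C=4): GC 10/25 = 40.0%, outside 41.1–59.4% ✗; 3' end ACA has 1 G/C, need ≥2 ✗ — fails.
P2 (24 nt, A=3 T=7 G=8 C=6): GC 14/24 = 58.3% ✓; 3' end GTG has 2 G/C ✓ — passes.
P3 (23 nt, A=8 T=4 G=8 C=3): GC 11/23 = 47.8% ✓; 3' end TAT has 0 G/C, need ≥2 ✗ — fails.

P2 only.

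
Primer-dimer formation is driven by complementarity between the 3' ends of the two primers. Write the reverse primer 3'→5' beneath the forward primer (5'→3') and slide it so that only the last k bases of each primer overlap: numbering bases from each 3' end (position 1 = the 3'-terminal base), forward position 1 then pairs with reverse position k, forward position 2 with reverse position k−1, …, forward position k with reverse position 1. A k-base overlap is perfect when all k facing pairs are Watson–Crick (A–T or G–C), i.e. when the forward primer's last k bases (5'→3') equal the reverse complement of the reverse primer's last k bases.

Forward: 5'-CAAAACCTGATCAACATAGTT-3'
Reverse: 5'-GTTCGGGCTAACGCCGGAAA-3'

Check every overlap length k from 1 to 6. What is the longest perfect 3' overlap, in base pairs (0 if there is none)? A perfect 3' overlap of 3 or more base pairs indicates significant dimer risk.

Last 6 bases (5'→3') — forward …ATAGTT, reverse …CGGAAA.
Reverse complement of the reverse primer's last 6 bases: TTTCCG; its first k bases are the reverse complement of the reverse primer's last k bases, so a perfect k-base overlap needs the forward primer's last k bases to equal them.
Comparing (forward last k vs required): k=1: T vs T ✓; k=2: TT vs TT ✓; k=3: GTT vs TTT ✗; k=4: AGTT vs TTTC ✗; k=5: TAGTT vs TTTCC ✗; k=6: ATAGTT vs TTTCCG ✗.
Perfect overlaps at k = 1, 2; the largest is 2.

Longest perfect overlap: 2 complementary base pairs; below the dimer-risk threshold (threshold 3).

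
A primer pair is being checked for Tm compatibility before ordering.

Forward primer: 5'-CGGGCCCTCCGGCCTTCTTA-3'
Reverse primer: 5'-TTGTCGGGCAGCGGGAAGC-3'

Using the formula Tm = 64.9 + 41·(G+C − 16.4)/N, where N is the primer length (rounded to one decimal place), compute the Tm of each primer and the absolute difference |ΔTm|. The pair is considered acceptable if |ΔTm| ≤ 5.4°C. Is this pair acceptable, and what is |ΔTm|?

|ΔTm| = 2.4°C; the pair is acceptable.

Forward: G+C = 14, N = 20 → Tm = 64.9 + 41·(14 − 16.4)/20 = 60.0°C.
Reverse: G+C = 13, N = 19 → Tm = 64.9 + 41·(13 − 16.4)/19 = 57.6°C.
|ΔTm| = |60.0 − 57.6| = 2.4°C, ≤ 5.4°C.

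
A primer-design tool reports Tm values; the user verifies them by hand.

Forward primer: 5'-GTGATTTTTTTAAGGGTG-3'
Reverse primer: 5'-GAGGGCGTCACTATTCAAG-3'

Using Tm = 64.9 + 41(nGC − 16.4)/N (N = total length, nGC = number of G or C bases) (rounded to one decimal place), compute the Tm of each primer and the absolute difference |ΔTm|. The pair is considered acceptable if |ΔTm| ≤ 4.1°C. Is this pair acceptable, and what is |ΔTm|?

Forward: G+C = 6, N = 18 → Tm = 64.9 + 41·(6 − 16.4)/18 = 41.2°C.
Reverse: G+C = 10, N = 19 → Tm = 64.9 + 41·(10 − 16.4)/19 = 51.1°C.
|ΔTm| = |41.2 − 51.1| = 9.9°C, > 4.1°C.

|ΔTm| = 9.9°C; the pair is not acceptable.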